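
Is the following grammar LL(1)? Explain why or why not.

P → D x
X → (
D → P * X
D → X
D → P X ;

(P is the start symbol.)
A grammar is LL(1) if for each non-terminal N with multiple productions, the predict sets of those productions are pairwise disjoint, where PREDICT(N → α) = (FIRST(α) \ {ε}) ∪ (FOLLOW(N) if α ⇒* ε).

Relevant sets:
  FIRST(P) = { '(' }
  FIRST(X) = { '(' }

For D:
  PREDICT(D → P '*' X) = { '(' }
  PREDICT(D → X) = { '(' }
  PREDICT(D → P X ';') = { '(' }
P, X have a single production, so nothing to check there.

Conflict found: Predict set conflict for D: { '(' }
The grammar is NOT LL(1).

Answer: No. Predict set conflict for D: { '(' }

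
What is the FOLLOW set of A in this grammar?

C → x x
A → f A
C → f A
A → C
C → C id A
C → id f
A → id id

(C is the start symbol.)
{ $, 'id' }

To compute FOLLOW(A), find every occurrence of A on a right-hand side N → α A β: add FIRST(β) \ {ε}, and if β is empty or nullable also add FOLLOW(N). Iterate to a fixed point.

In A → f A: A is at the end; this adds FOLLOW(A) to itself — nothing new
In C → f A: A is at the end, add FOLLOW(C)
In C → C id A: A is at the end, add FOLLOW(C)

The FOLLOW sets referred to above (computed the same way, to a fixed point):
  FOLLOW(C) = { $, 'id' }

Taking the union: FOLLOW(A) = { $, 'id' }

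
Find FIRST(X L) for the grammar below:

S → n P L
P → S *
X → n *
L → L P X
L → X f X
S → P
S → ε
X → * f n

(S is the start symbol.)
{ '*', 'n' }

FIRST sets of the non-terminals involved (from the grammar, by fixed-point iteration):
  FIRST(X) = { '*', 'n' }

To compute FIRST(X L), process the symbols left to right:
Symbol X is a non-terminal. Add FIRST(X) \ {ε} = { '*', 'n' }
X is not nullable (ε ∉ FIRST(X)), so stop here.
FIRST(X L) = { '*', 'n' }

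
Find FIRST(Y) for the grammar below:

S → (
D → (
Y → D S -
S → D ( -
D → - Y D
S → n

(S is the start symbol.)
{ '(', '-' }

FIRST sets of the other non-terminals involved (by the same procedure, iterated to a fixed point):
  FIRST(D) = { '(', '-' }

From Y → D S -:
  - D is a non-terminal: add FIRST(D) \ {ε} = { '(', '-' }
    D is not nullable, so stop

Collecting: FIRST(Y) = { '(', '-' }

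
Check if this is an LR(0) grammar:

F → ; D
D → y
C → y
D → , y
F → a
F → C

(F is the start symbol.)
A grammar is LR(0) if no state in the canonical LR(0) collection has:
  - both a shift item (dot before a terminal) and a complete item (shift-reduce conflict), or
  - two or more complete items (reduce-reduce conflict; the accept item [F' → F .] counts as a complete item here).

Augment with F' → F and build the canonical LR(0) collection (I0 = CLOSURE({[F' → . F]}), then GOTO on every symbol after a dot until no new states appear). It has 10 states:
  I0: { [C → . y], [F → . ; D], [F → . C], [F → . a], [F' → . F] }  — shift
  I1: { [D → . , y], [D → . y], [F → ; . D] }  — shift
  I2: { [F → C .] }  — reduce
  I3: { [F' → F .] }  — accept
  I4: { [F → a .] }  — reduce
  I5: { [C → y .] }  — reduce
  I6: { [D → , . y] }  — shift
  I7: { [F → ; D .] }  — reduce
  I8: { [D → y .] }  — reduce
  I9: { [D → , y .] }  — reduce

Every state is either a pure shift/goto state or contains exactly one complete item and nothing to shift — no conflicts. The grammar is LR(0).

Answer: Yes, the grammar is LR(0)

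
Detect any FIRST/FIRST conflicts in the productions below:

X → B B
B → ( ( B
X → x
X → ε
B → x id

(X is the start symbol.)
FIRST sets of the non-terminals at (or reachable through a nullable prefix from) the front of some alternative:
  FIRST(B) = { '(', 'x' }

Productions for X:
  X → B B: FIRST = { '(', 'x' }
  X → x: FIRST = { 'x' }
  X → ε: FIRST = { ε }
Productions for B:
  B → ( ( B: FIRST = { '(' }
  B → x id: FIRST = { 'x' }

Conflict for X: X → B B and X → x
  Overlap: { 'x' }

Answer: Yes. X → B B / X → x on { 'x' }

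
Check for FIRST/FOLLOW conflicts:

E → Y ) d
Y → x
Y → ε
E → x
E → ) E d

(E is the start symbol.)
No FIRST/FOLLOW conflicts.

A FIRST/FOLLOW conflict occurs when a non-terminal N has a nullable alternative N → β (β ⇒* ε) and another alternative N → α with FIRST(α) ∩ FOLLOW(N) ≠ ∅: on such a lookahead the parser cannot decide between expanding α and letting N vanish via β.

Nullable non-terminals: Y.

Y: nullable alternative(s) Y → ε; FOLLOW(Y) = { ')' }
  Y → x: FIRST \ {ε} = { 'x' } — disjoint from FOLLOW(Y)
  Y → ε: FIRST \ {ε} = { } — this is the only nullable alternative, skip

E has no nullable alternative, so no FIRST/FOLLOW check is needed there.

No FIRST/FOLLOW conflicts found.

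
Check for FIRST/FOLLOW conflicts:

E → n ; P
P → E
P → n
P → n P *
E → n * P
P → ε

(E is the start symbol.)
No FIRST/FOLLOW conflicts.

A FIRST/FOLLOW conflict occurs when a non-terminal N has a nullable alternative N → β (β ⇒* ε) and another alternative N → α with FIRST(α) ∩ FOLLOW(N) ≠ ∅: on such a lookahead the parser cannot decide between expanding α and letting N vanish via β.

Nullable non-terminals: P.
FIRST sets used below: FIRST(E) = { 'n' }

P: nullable alternative(s) P → ε; FOLLOW(P) = { $, '*' }
  P → E: FIRST \ {ε} = { 'n' } — disjoint from FOLLOW(P)
  P → n: FIRST \ {ε} = { 'n' } — disjoint from FOLLOW(P)
  P → n P *: FIRST \ {ε} = { 'n' } — disjoint from FOLLOW(P)
  P → ε: FIRST \ {ε} = { } — this is the only nullable alternative, skip

E has no nullable alternative, so no FIRST/FOLLOW check is needed there.

No FIRST/FOLLOW conflicts found.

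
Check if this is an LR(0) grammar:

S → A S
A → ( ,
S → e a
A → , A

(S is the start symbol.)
Yes, the grammar is LR(0)

Augment with S' → S and build the canonical LR(0) collection (I0 = CLOSURE({[S' → . S]}), then GOTO on every symbol after a dot until no new states appear). It has 10 states:
  I0: { [A → . ( ,], [A → . , A], [S → . A S], [S → . e a], [S' → . S] }  — shift
  I1: { [A → ( . ,] }  — shift
  I2: { [A → , . A], [A → . ( ,], [A → . , A] }  — shift
  I3: { [A → . ( ,], [A → . , A], [S → . A S], [S → . e a], [S → A . S] }  — shift
  I4: { [S' → S .] }  — accept
  I5: { [S → e . a] }  — shift
  I6: { [S → e a .] }  — reduce
  I7: { [S → A S .] }  — reduce
  I8: { [A → , A .] }  — reduce
  I9: { [A → ( , .] }  — reduce

Every state is either a pure shift/goto state or contains exactly one complete item and nothing to shift — no conflicts. The grammar is LR(0).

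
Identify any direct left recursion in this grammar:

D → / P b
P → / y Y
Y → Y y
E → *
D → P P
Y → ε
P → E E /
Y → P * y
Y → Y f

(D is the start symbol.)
Yes, Y is left-recursive

Direct left recursion occurs when N → N α for some non-terminal N (the right-hand side begins with the left-hand side itself).

D → / P b: starts with '/'
P → / y Y: starts with '/'
Y → Y y: LEFT RECURSIVE (starts with Y)
E → *: starts with '*'
D → P P: starts with P
Y → ε: starts with ε
P → E E /: starts with E
Y → P * y: starts with P
Y → Y f: LEFT RECURSIVE (starts with Y)

The grammar has direct left recursion on: Y.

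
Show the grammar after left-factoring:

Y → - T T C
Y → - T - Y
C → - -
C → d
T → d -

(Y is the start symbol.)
Y → - T Y'
Y' → T C
Y' → - Y
C → - -
C → d
T → d -

Left-factoring transforms A → αβ₁ | αβ₂ into A → αA' and A' → β₁ | β₂
(α is the longest common prefix among the alternatives). Repeat until
no nonterminal has two alternatives with a common prefix.

Round 1: Y has alternatives sharing prefix '- T'. Introduce Y': Y → - T Y'
  Add: Y' → T C
  Add: Y' → - Y

No remaining common prefixes — done.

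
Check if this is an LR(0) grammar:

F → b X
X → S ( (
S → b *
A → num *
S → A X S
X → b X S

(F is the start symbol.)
Yes, the grammar is LR(0)

Augment with F' → F and build the canonical LR(0) collection (I0 = CLOSURE({[F' → . F]}), then GOTO on every symbol after a dot until no new states appear). It has 17 states:
  I0: { [F → . b X], [F' → . F] }  — shift
  I1: { [F' → F .] }  — accept
  I2: { [A → . num *], [F → b . X], [S → . A X S], [S → . b *], [X → . S ( (], [X → . b X S] }  — shift
  I3: { [A → . num *], [S → . A X S], [S → . b *], [S → A . X S], [X → . S ( (], [X → . b X S] }  — shift
  I4: { [X → S . ( (] }  — shift
  I5: { [F → b X .] }  — reduce
  I6: { [A → . num *], [S → . A X S], [S → . b *], [S → b . *], [X → . S ( (], [X → . b X S], [X → b . X S] }  — shift
  I7: { [A → num . *] }  — shift
  I8: { [A → num * .] }  — reduce
  I9: { [S → b * .] }  — reduce
  I10: { [A → . num *], [S → . A X S], [S → . b *], [X → b X . S] }  — shift
  I11: { [X → b X S .] }  — reduce
  I12: { [S → b . *] }  — shift
  I13: { [X → S ( . (] }  — shift
  I14: { [X → S ( ( .] }  — reduce
  I15: { [A → . num *], [S → . A X S], [S → . b *], [S → A X . S] }  — shift
  I16: { [S → A X S .] }  — reduce

Every state is either a pure shift/goto state or contains exactly one complete item and nothing to shift — no conflicts. The grammar is LR(0).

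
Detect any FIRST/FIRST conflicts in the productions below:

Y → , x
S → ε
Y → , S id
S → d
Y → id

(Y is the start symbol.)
A FIRST/FIRST conflict occurs when two productions N → α and N → β for the same non-terminal have FIRST(α) ∩ FIRST(β) ≠ ∅ (with ε ∈ FIRST of a nullable right-hand side, so two nullable alternatives also conflict).

Productions for Y:
  Y → , x: FIRST = { ',' }
  Y → , S id: FIRST = { ',' }
  Y → id: FIRST = { 'id' }
Productions for S:
  S → ε: FIRST = { ε }
  S → d: FIRST = { 'd' }

Conflict for Y: Y → , x and Y → , S id
  Overlap: { ',' }

Answer: Yes. Y → ',' x / Y → ',' S id on { ',' }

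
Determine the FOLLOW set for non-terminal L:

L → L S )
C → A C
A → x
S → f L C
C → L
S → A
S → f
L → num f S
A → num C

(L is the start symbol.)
{ $, ')', 'f', 'num', 'x' }

To compute FOLLOW(L), find every occurrence of L on a right-hand side N → α L β: add FIRST(β) \ {ε}, and if β is empty or nullable also add FOLLOW(N). Iterate to a fixed point.

L is the start symbol, so $ ∈ FOLLOW(L).
In L → L S ): L is followed by S ')', add FIRST(S ')') \ {ε} = { 'f', 'num', 'x' }
In S → f L C: L is followed by C, add FIRST(C) \ {ε} = { 'num', 'x' }
In C → L: L is at the end, add FOLLOW(C)

The FOLLOW sets referred to above (computed the same way, to a fixed point):
  FOLLOW(C) = { $, ')', 'f', 'num', 'x' }

Taking the union: FOLLOW(L) = { $, ')', 'f', 'num', 'x' }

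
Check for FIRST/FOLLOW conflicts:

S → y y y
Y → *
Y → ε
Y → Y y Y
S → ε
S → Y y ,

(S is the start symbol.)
A FIRST/FOLLOW conflict occurs when a non-terminal N has a nullable alternative N → β (β ⇒* ε) and another alternative N → α with FIRST(α) ∩ FOLLOW(N) ≠ ∅: on such a lookahead the parser cannot decide between expanding α and letting N vanish via β.

Nullable non-terminals: S, Y.
FIRST sets used below: FIRST(Y) = { '*', 'y', ε }

S: nullable alternative(s) S → ε; FOLLOW(S) = { $ }
  S → y y y: FIRST \ {ε} = { 'y' } — disjoint from FOLLOW(S)
  S → ε: FIRST \ {ε} = { } — this is the only nullable alternative, skip
  S → Y y ,: FIRST \ {ε} = { '*', 'y' } — disjoint from FOLLOW(S)

Y: nullable alternative(s) Y → ε; FOLLOW(Y) = { 'y' }
  Y → *: FIRST \ {ε} = { '*' } — disjoint from FOLLOW(Y)
  Y → ε: FIRST \ {ε} = { } — this is the only nullable alternative, skip
  Y → Y y Y: FIRST \ {ε} = { '*', 'y' } — overlaps FOLLOW(Y) on { 'y' }: CONFLICT

So the grammar has 1 FIRST/FOLLOW conflict (marked CONFLICT above).

Answer: Yes. Y → Y y Y with FOLLOW(Y) on { 'y' }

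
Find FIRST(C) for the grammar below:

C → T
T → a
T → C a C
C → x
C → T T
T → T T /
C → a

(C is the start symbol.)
FIRST sets of the other non-terminals involved (by the same procedure, iterated to a fixed point):
  FIRST(T) = { 'a', 'x' }

From C → T:
  - T is a non-terminal: add FIRST(T) \ {ε} = { 'a', 'x' }
    T is not nullable, so stop
From C → x:
  - x is a terminal: add 'x' and stop
From C → T T:
  - T is a non-terminal: add FIRST(T) \ {ε} = { 'a', 'x' }
    T is not nullable, so stop
From C → a:
  - a is a terminal: add 'a' and stop

Collecting: FIRST(C) = { 'a', 'x' }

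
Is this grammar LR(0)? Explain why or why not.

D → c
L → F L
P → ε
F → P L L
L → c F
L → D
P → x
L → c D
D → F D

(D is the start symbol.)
No. Shift-reduce conflict between [P → .] and [D → . c]

A grammar is LR(0) if no state in the canonical LR(0) collection has:
  - both a shift item (dot before a terminal) and a complete item (shift-reduce conflict), or
  - two or more complete items (reduce-reduce conflict; the accept item [D' → D .] counts as a complete item here).

Augment with D' → D and build the canonical LR(0) collection (I0 = CLOSURE({[D' → . D]}), then GOTO on every symbol after a dot until no new states appear). It has 16 states:
  I0: { [D → . F D], [D → . c], [D' → . D], [F → . P L L], [P → . x], [P → .] }  — shift, reduce
  I1: { [D' → D .] }  — accept
  I2: { [D → . F D], [D → . c], [D → F . D], [F → . P L L], [P → . x], [P → .] }  — shift, reduce
  I3: { [D → . F D], [D → . c], [F → . P L L], [F → P . L L], [L → . D], [L → . F L], [L → . c D], [L → . c F], [P → . x], [P → .] }  — shift, reduce
  I4: { [D → c .] }  — reduce
  I5: { [P → x .] }  — reduce
  I6: { [L → D .] }  — reduce
  I7: { [D → . F D], [D → . c], [D → F . D], [F → . P L L], [L → . D], [L → . F L], [L → . c D], [L → . c F], [L → F . L], [P → . x], [P → .] }  — shift, reduce
  I8: { [D → . F D], [D → . c], [F → . P L L], [F → P L . L], [L → . D], [L → . F L], [L → . c D], [L → . c F], [P → . x], [P → .] }  — shift, reduce
  I9: { [D → . F D], [D → . c], [D → c .], [F → . P L L], [L → c . D], [L → c . F], [P → . x], [P → .] }  — shift, 2 reduces
  I10: { [L → c D .] }  — reduce
  I11: { [D → . F D], [D → . c], [D → F . D], [F → . P L L], [L → c F .], [P → . x], [P → .] }  — shift, 2 reduces
  I12: { [D → F D .] }  — reduce
  I13: { [F → P L L .] }  — reduce
  I14: { [D → F D .], [L → D .] }  — 2 reduces
  I15: { [L → F L .] }  — reduce

Conflict in state I0:
  Shift-reduce conflict between [P → .] and [D → . c]
So the grammar is NOT LR(0).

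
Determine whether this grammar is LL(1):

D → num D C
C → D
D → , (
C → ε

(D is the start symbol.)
A grammar is LL(1) if for each non-terminal N with multiple productions, the predict sets of those productions are pairwise disjoint, where PREDICT(N → α) = (FIRST(α) \ {ε}) ∪ (FOLLOW(N) if α ⇒* ε).

Relevant sets:
  FIRST(D) = { ',', 'num' }
  FOLLOW(C) = { $, ',', 'num' }

For D:
  PREDICT(D → num D C) = { 'num' }
  PREDICT(D → ',' '(') = { ',' }
For C:
  PREDICT(C → D) = { ',', 'num' }
  PREDICT(C → ε) = { $, ',', 'num' }

Conflict found: Predict set conflict for C: { ',', 'num' }
The grammar is NOT LL(1).

Answer: No. Predict set conflict for C: { ',', 'num' }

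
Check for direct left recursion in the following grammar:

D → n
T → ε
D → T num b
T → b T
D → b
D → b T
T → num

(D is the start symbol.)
No direct left recursion

Direct left recursion occurs when N → N α for some non-terminal N (the right-hand side begins with the left-hand side itself).

D → n: starts with n
T → ε: starts with ε
D → T num b: starts with T
T → b T: starts with b
D → b: starts with b
D → b T: starts with b
T → num: starts with num

No direct left recursion found.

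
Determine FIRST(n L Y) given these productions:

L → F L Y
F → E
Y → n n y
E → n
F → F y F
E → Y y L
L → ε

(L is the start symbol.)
{ 'n' }

To compute FIRST(n L Y), process the symbols left to right:
Symbol n is a terminal. Add 'n' and stop.
FIRST(n L Y) = { 'n' }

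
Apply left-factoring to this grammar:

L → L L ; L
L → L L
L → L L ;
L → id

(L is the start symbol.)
L → L L L'
L' → ; L''
L'' → L
L'' → ε
L' → ε
L → id

Left-factoring transforms A → αβ₁ | αβ₂ into A → αA' and A' → β₁ | β₂
(α is the longest common prefix among the alternatives). Repeat until
no nonterminal has two alternatives with a common prefix.

Round 1: L has alternatives sharing prefix 'L L'. Introduce L': L → L L L'
  Add: L' → ; L
  Add: L' → ε
  Add: L' → ;

Round 2: L' has alternatives sharing prefix ';'. Introduce L'': L' → ; L''
  Add: L'' → L
  Add: L'' → ε

No remaining common prefixes — done.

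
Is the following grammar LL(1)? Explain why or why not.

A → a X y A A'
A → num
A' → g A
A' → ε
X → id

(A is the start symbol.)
A grammar is LL(1) if for each non-terminal N with multiple productions, the predict sets of those productions are pairwise disjoint, where PREDICT(N → α) = (FIRST(α) \ {ε}) ∪ (FOLLOW(N) if α ⇒* ε).

Relevant sets:
  FOLLOW(A') = { $, 'g' }

For A:
  PREDICT(A → a X y A A') = { 'a' }
  PREDICT(A → num) = { 'num' }
For A':
  PREDICT(A' → g A) = { 'g' }
  PREDICT(A' → ε) = { $, 'g' }
X has a single production, so nothing to check there.

Conflict found: Predict set conflict for A': { 'g' }
The grammar is NOT LL(1).

Answer: No. Predict set conflict for A': { 'g' }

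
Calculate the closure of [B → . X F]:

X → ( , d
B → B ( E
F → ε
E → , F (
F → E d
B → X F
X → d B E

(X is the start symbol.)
To compute CLOSURE, for each item [A → α.Bβ] where B is a non-terminal, add [B → .γ] for all productions B → γ; repeat for the newly added items until nothing changes.

Start with: [B → . X F]
  [B → . X F] has the dot before X: add [X → . ( , d], [X → . d B E]
No further items can be added.

CLOSURE = { [B → . X F], [X → . ( , d], [X → . d B E] }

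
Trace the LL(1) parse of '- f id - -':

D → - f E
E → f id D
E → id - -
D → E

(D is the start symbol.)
Stack is shown with the top on the left.

Stack     Input         Action
------------------------------
D $       - f id - - $  output D → - f E
- f E $   - f id - - $  match '-'
f E $     f id - - $    match 'f'
E $       id - - $      output E → id - -
id - - $  id - - $      match 'id'
- - $     - - $         match '-'
- $       - $           match '-'
$         $             accept

The string is accepted.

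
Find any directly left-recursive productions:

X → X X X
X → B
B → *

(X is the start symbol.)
Direct left recursion occurs when N → N α for some non-terminal N (the right-hand side begins with the left-hand side itself).

X → X X X: LEFT RECURSIVE (starts with X)
X → B: starts with B
B → *: starts with '*'

The grammar has direct left recursion on: X.

Answer: Yes, X is left-recursive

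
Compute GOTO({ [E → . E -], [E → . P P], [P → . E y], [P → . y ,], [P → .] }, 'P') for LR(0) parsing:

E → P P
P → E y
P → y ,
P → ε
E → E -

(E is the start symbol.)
GOTO(I, 'P') = CLOSURE({ [A → αX.β] : [A → α.Xβ] ∈ I, X = 'P' })

Items with dot before 'P', with the dot advanced:
  [E → . P P] → [E → P . P]
Closure of the advanced items:
  [E → P . P] has the dot before P: add [P → . E y], [P → . y ,], [P → .]
  [P → . E y] has the dot before E: add [E → . P P], [E → . E -]

GOTO = { [E → . E -], [E → . P P], [E → P . P], [P → . E y], [P → . y ,], [P → .] }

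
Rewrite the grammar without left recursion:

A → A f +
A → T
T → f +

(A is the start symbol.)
A → T A'
A' → f + A'
A' → ε
T → f +

A is directly left-recursive. The standard transformation for
  A → A α₁ | ... | A α_m | β₁ | ... | β_n
is
  A  → β₁ A' | ... | β_n A'
  A' → α₁ A' | ... | α_m A' | ε

A → T becomes A → T A'
A → A f + becomes A' → f + A'
Add A' → ε

Productions for other non-terminals are unchanged:
  T → f +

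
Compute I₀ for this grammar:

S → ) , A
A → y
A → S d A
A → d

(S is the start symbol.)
{ [S → . ) , A], [S' → . S] }

First, augment the grammar with S' → S
I₀ = CLOSURE({ [S' → . S] }):
  [S' → . S] has the dot before S: add [S → . ) , A]
No further items can be added.

I₀ = { [S → . ) , A], [S' → . S] }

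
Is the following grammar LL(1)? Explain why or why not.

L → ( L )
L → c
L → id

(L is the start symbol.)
Yes, the grammar is LL(1).

For L:
  PREDICT(L → '(' L ')') = { '(' }
  PREDICT(L → c) = { 'c' }
  PREDICT(L → id) = { 'id' }

All predict sets are disjoint. The grammar IS LL(1).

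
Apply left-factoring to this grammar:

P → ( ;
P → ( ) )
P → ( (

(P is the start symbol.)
P → ( P'
P' → ;
P' → ) )
P' → (

Left-factoring transforms A → αβ₁ | αβ₂ into A → αA' and A' → β₁ | β₂
(α is the longest common prefix among the alternatives). Repeat until
no nonterminal has two alternatives with a common prefix.

Round 1: P has alternatives sharing prefix '('. Introduce P': P → ( P'
  Add: P' → ;
  Add: P' → ) )
  Add: P' → (

No remaining common prefixes — done.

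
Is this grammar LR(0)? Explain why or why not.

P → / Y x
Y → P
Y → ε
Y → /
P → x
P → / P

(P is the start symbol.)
A grammar is LR(0) if no state in the canonical LR(0) collection has:
  - both a shift item (dot before a terminal) and a complete item (shift-reduce conflict), or
  - two or more complete items (reduce-reduce conflict; the accept item [P' → P .] counts as a complete item here).

Augment with P' → P and build the canonical LR(0) collection (I0 = CLOSURE({[P' → . P]}), then GOTO on every symbol after a dot until no new states appear). It has 8 states:
  I0: { [P → . / P], [P → . / Y x], [P → . x], [P' → . P] }  — shift
  I1: { [P → . / P], [P → . / Y x], [P → . x], [P → / . P], [P → / . Y x], [Y → . /], [Y → . P], [Y → .] }  — shift, reduce
  I2: { [P' → P .] }  — accept
  I3: { [P → x .] }  — reduce
  I4: { [P → . / P], [P → . / Y x], [P → . x], [P → / . P], [P → / . Y x], [Y → . /], [Y → . P], [Y → .], [Y → / .] }  — shift, 2 reduces
  I5: { [P → / P .], [Y → P .] }  — 2 reduces
  I6: { [P → / Y . x] }  — shift
  I7: { [P → / Y x .] }  — reduce

Conflict in state I1:
  Shift-reduce conflict between [Y → .] and [P → . / P]
So the grammar is NOT LR(0).

Answer: No. Shift-reduce conflict between [Y → .] and [P → . / P]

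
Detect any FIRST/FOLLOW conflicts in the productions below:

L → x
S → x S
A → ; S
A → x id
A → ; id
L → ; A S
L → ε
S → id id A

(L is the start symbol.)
A FIRST/FOLLOW conflict occurs when a non-terminal N has a nullable alternative N → β (β ⇒* ε) and another alternative N → α with FIRST(α) ∩ FOLLOW(N) ≠ ∅: on such a lookahead the parser cannot decide between expanding α and letting N vanish via β.

Nullable non-terminals: L.

L: nullable alternative(s) L → ε; FOLLOW(L) = { $ }
  L → x: FIRST \ {ε} = { 'x' } — disjoint from FOLLOW(L)
  L → ; A S: FIRST \ {ε} = { ';' } — disjoint from FOLLOW(L)
  L → ε: FIRST \ {ε} = { } — this is the only nullable alternative, skip

A, S have no nullable alternative, so no FIRST/FOLLOW check is needed there.

No FIRST/FOLLOW conflicts found.

Answer: No FIRST/FOLLOW conflicts.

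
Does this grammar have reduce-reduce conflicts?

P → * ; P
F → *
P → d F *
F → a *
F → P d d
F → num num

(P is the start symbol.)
No reduce-reduce conflicts

A reduce-reduce conflict occurs when an LR(0) state has two complete items [A → α .] and [B → β .] — both call for a reduction, and with no lookahead the parser cannot choose between them.

Augment with P' → P and build the canonical LR(0) collection (I0 = CLOSURE({[P' → . P]}), then GOTO on every symbol after a dot until no new states appear). It has 16 states:
  I0: { [P → . * ; P], [P → . d F *], [P' → . P] }  — shift
  I1: { [P → * . ; P] }  — shift
  I2: { [P' → P .] }  — accept
  I3: { [F → . *], [F → . P d d], [F → . a *], [F → . num num], [P → . * ; P], [P → . d F *], [P → d . F *] }  — shift
  I4: { [F → * .], [P → * . ; P] }  — shift, reduce
  I5: { [P → d F . *] }  — shift
  I6: { [F → P . d d] }  — shift
  I7: { [F → a . *] }  — shift
  I8: { [F → num . num] }  — shift
  I9: { [F → num num .] }  — reduce
  I10: { [F → a * .] }  — reduce
  I11: { [F → P d . d] }  — shift
  I12: { [F → P d d .] }  — reduce
  I13: { [P → d F * .] }  — reduce
  I14: { [P → * ; . P], [P → . * ; P], [P → . d F *] }  — shift
  I15: { [P → * ; P .] }  — reduce

No state contains more than one complete item.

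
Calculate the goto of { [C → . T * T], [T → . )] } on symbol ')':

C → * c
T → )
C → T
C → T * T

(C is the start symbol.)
GOTO(I, ')') = CLOSURE({ [A → αX.β] : [A → α.Xβ] ∈ I, X = ')' })

Items with dot before ')', with the dot advanced:
  [T → . )] → [T → ) .]
Closure adds nothing (no advanced item has the dot before a non-terminal).

GOTO = { [T → ) .] }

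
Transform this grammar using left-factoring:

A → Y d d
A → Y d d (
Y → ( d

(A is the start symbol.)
Left-factoring transforms A → αβ₁ | αβ₂ into A → αA' and A' → β₁ | β₂
(α is the longest common prefix among the alternatives). Repeat until
no nonterminal has two alternatives with a common prefix.

Round 1: A has alternatives sharing prefix 'Y d d'. Introduce A': A → Y d d A'
  Add: A' → ε
  Add: A' → (

No remaining common prefixes — done.

Resulting grammar:
A → Y d d A'
A' → ε
A' → (
Y → ( d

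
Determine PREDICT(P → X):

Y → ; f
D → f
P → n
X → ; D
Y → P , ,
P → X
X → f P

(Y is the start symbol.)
{ ';', 'f' }

PREDICT(P → X) = (FIRST(RHS) \ {ε}) ∪ (FOLLOW(P) if ε ∈ FIRST(RHS), i.e. RHS ⇒* ε)
FIRST(X) = { ';', 'f' }
FIRST(X) = { ';', 'f' }
ε ∉ FIRST(X), so FOLLOW(P) is not added.
PREDICT(P → X) = { ';', 'f' }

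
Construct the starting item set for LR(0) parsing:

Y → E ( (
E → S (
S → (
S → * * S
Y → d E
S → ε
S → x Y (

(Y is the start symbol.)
First, augment the grammar with Y' → Y
I₀ = CLOSURE({ [Y' → . Y] }):
  [Y' → . Y] has the dot before Y: add [Y → . E ( (], [Y → . d E]
  [Y → . E ( (] has the dot before E: add [E → . S (]
  [E → . S (] has the dot before S: add [S → . (], [S → . * * S], [S → .], [S → . x Y (]
No further items can be added.

I₀ = { [E → . S (], [S → . (], [S → . * * S], [S → . x Y (], [S → .], [Y → . E ( (], [Y → . d E], [Y' → . Y] }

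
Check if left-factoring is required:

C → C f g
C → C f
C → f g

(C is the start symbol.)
Left-factoring is needed when two productions for the same non-terminal
share a common prefix on the right-hand side.

Productions for C:
  C → C f g
  C → C f
  C → f g

Found common prefix 'C f' in productions for C

Answer: Yes, C has productions with common prefix 'C f'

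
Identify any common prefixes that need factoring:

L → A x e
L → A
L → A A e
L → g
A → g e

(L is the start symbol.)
Yes, L has productions with common prefix 'A'

Left-factoring is needed when two productions for the same non-terminal
share a common prefix on the right-hand side.

Productions for L:
  L → A x e
  L → A
  L → A A e
  L → g

Found common prefix 'A' in productions for L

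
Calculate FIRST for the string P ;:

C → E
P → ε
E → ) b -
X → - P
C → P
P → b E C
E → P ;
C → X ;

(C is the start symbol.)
{ ';', 'b' }

FIRST sets of the non-terminals involved (from the grammar, by fixed-point iteration):
  FIRST(P) = { 'b', ε }

To compute FIRST(P ;), process the symbols left to right:
Symbol P is a non-terminal. Add FIRST(P) \ {ε} = { 'b' }
P is nullable (ε ∈ FIRST(P)), continue to the next symbol.
Symbol ; is a terminal. Add ';' and stop.
FIRST(P ;) = { ';', 'b' }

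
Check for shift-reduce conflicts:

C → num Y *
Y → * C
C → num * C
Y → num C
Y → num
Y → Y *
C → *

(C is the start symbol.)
Yes — I6: [Y → num .] vs [C → . *]

Augment with C' → C and build the canonical LR(0) collection (I0 = CLOSURE({[C' → . C]}), then GOTO on every symbol after a dot until no new states appear). It has 10 states:
  I0: { [C → . *], [C → . num * C], [C → . num Y *], [C' → . C] }  — shift
  I1: { [C → * .] }  — reduce
  I2: { [C' → C .] }  — accept
  I3: { [C → num . * C], [C → num . Y *], [Y → . * C], [Y → . Y *], [Y → . num C], [Y → . num] }  — shift
  I4: { [C → . *], [C → . num * C], [C → . num Y *], [C → num * . C], [Y → * . C] }  — shift
  I5: { [C → num Y . *], [Y → Y . *] }  — shift
  I6: { [C → . *], [C → . num * C], [C → . num Y *], [Y → num . C], [Y → num .] }  — shift, reduce
  I7: { [Y → num C .] }  — reduce
  I8: { [C → num Y * .], [Y → Y * .] }  — 2 reduces
  I9: { [C → num * C .], [Y → * C .] }  — 2 reduces

I6 contains reduce item [Y → num .] and shift items [C → . *], [C → . num * C], [C → . num Y *] — shift-reduce conflict.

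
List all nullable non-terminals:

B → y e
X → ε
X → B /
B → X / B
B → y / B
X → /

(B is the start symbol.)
{ 'X' }

ε-productions: X → ε
So X is immediately nullable.
No further non-terminal can be added: every production for the remaining non-terminals contains a terminal or a non-nullable non-terminal.
Nullable = { 'X' }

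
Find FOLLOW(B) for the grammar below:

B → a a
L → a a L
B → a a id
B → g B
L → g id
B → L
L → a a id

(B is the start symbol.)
{ $ }

B is the start symbol, so $ ∈ FOLLOW(B).
In B → g B: B is at the end; this adds FOLLOW(B) to itself — nothing new

Taking the union: FOLLOW(B) = { $ }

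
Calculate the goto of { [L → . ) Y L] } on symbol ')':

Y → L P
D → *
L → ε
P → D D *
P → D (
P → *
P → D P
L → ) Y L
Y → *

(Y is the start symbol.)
{ [L → ) . Y L], [L → . ) Y L], [L → .], [Y → . *], [Y → . L P] }

GOTO(I, ')') = CLOSURE({ [A → αX.β] : [A → α.Xβ] ∈ I, X = ')' })

Items with dot before ')', with the dot advanced:
  [L → . ) Y L] → [L → ) . Y L]
Closure of the advanced items:
  [L → ) . Y L] has the dot before Y: add [Y → . L P], [Y → . *]
  [Y → . L P] has the dot before L: add [L → .], [L → . ) Y L]

GOTO = { [L → ) . Y L], [L → . ) Y L], [L → .], [Y → . *], [Y → . L P] }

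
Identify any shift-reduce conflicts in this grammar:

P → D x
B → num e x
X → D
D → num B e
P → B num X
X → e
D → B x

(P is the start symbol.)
No shift-reduce conflicts

Augment with P' → P and build the canonical LR(0) collection (I0 = CLOSURE({[P' → . P]}), then GOTO on every symbol after a dot until no new states appear). It has 17 states:
  I0: { [B → . num e x], [D → . B x], [D → . num B e], [P → . B num X], [P → . D x], [P' → . P] }  — shift
  I1: { [D → B . x], [P → B . num X] }  — shift
  I2: { [P → D . x] }  — shift
  I3: { [P' → P .] }  — accept
  I4: { [B → . num e x], [B → num . e x], [D → num . B e] }  — shift
  I5: { [D → num B . e] }  — shift
  I6: { [B → num e . x] }  — shift
  I7: { [B → num . e x] }  — shift
  I8: { [B → num e x .] }  — reduce
  I9: { [D → num B e .] }  — reduce
  I10: { [P → D x .] }  — reduce
  I11: { [B → . num e x], [D → . B x], [D → . num B e], [P → B num . X], [X → . D], [X → . e] }  — shift
  I12: { [D → B x .] }  — reduce
  I13: { [D → B . x] }  — shift
  I14: { [X → D .] }  — reduce
  I15: { [P → B num X .] }  — reduce
  I16: { [X → e .] }  — reduce

No state contains both a complete item and a shift item.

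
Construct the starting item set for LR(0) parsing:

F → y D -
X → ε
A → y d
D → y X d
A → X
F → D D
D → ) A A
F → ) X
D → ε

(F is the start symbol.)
{ [D → . ) A A], [D → . y X d], [D → .], [F → . ) X], [F → . D D], [F → . y D -], [F' → . F] }

First, augment the grammar with F' → F
I₀ = CLOSURE({ [F' → . F] }):
  [F' → . F] has the dot before F: add [F → . y D -], [F → . D D], [F → . ) X]
  [F → . D D] has the dot before D: add [D → . y X d], [D → . ) A A], [D → .]
No further items can be added.

I₀ = { [D → . ) A A], [D → . y X d], [D → .], [F → . ) X], [F → . D D], [F → . y D -], [F' → . F] }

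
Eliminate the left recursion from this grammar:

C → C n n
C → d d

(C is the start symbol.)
C → d d C'
C' → n n C'
C' → ε

C is directly left-recursive. The standard transformation for
  A → A α₁ | ... | A α_m | β₁ | ... | β_n
is
  A  → β₁ A' | ... | β_n A'
  A' → α₁ A' | ... | α_m A' | ε

C → d d becomes C → d d C'
C → C n n becomes C' → n n C'
Add C' → ε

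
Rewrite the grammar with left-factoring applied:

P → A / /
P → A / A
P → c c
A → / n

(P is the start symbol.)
P → A / P'
P' → /
P' → A
P → c c
A → / n

Left-factoring transforms A → αβ₁ | αβ₂ into A → αA' and A' → β₁ | β₂
(α is the longest common prefix among the alternatives). Repeat until
no nonterminal has two alternatives with a common prefix.

Round 1: P has alternatives sharing prefix 'A /'. Introduce P': P → A / P'
  Add: P' → /
  Add: P' → A

No remaining common prefixes — done.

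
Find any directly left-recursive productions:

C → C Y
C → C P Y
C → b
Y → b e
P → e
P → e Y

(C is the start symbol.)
Yes, C is left-recursive

Direct left recursion occurs when N → N α for some non-terminal N (the right-hand side begins with the left-hand side itself).

C → C Y: LEFT RECURSIVE (starts with C)
C → C P Y: LEFT RECURSIVE (starts with C)
C → b: starts with b
Y → b e: starts with b
P → e: starts with e
P → e Y: starts with e

The grammar has direct left recursion on: C.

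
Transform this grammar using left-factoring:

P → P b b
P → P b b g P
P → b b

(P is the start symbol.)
Left-factoring transforms A → αβ₁ | αβ₂ into A → αA' and A' → β₁ | β₂
(α is the longest common prefix among the alternatives). Repeat until
no nonterminal has two alternatives with a common prefix.

Round 1: P has alternatives sharing prefix 'P b b'. Introduce P': P → P b b P'
  Add: P' → ε
  Add: P' → g P

No remaining common prefixes — done.

Resulting grammar:
P → P b b P'
P' → ε
P' → g P
P → b b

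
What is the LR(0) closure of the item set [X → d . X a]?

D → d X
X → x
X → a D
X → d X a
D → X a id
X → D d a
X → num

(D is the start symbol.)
To compute CLOSURE, for each item [A → α.Bβ] where B is a non-terminal, add [B → .γ] for all productions B → γ; repeat for the newly added items until nothing changes.

Start with: [X → d . X a]
  [X → d . X a] has the dot before X: add [X → . x], [X → . a D], [X → . d X a], [X → . D d a], [X → . num]
  [X → . D d a] has the dot before D: add [D → . d X], [D → . X a id]
No further items can be added.

CLOSURE = { [D → . X a id], [D → . d X], [X → . D d a], [X → . a D], [X → . d X a], [X → . num], [X → . x], [X → d . X a] }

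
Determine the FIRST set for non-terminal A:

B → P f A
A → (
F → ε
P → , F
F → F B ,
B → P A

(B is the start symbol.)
To compute FIRST(A), examine every production with A on the left-hand side, reading each right-hand side left to right until a non-nullable symbol is reached.

From A → (:
  - '(' is a terminal: add '(' and stop

Collecting: FIRST(A) = { '(' }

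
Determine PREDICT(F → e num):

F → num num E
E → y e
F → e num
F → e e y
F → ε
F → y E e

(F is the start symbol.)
PREDICT(F → e num) = (FIRST(RHS) \ {ε}) ∪ (FOLLOW(F) if ε ∈ FIRST(RHS), i.e. RHS ⇒* ε)
FIRST(e num) = { 'e' }
ε ∉ FIRST(e num), so FOLLOW(F) is not added.
PREDICT(F → e num) = { 'e' }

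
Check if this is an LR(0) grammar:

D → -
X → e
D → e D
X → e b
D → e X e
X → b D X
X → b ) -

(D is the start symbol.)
No. Shift-reduce conflict between [X → e .] and [D → . -]

Augment with D' → D and build the canonical LR(0) collection (I0 = CLOSURE({[D' → . D]}), then GOTO on every symbol after a dot until no new states appear). It has 16 states:
  I0: { [D → . -], [D → . e D], [D → . e X e], [D' → . D] }  — shift
  I1: { [D → - .] }  — reduce
  I2: { [D' → D .] }  — accept
  I3: { [D → . -], [D → . e D], [D → . e X e], [D → e . D], [D → e . X e], [X → . b ) -], [X → . b D X], [X → . e b], [X → . e] }  — shift
  I4: { [D → e D .] }  — reduce
  I5: { [D → e X . e] }  — shift
  I6: { [D → . -], [D → . e D], [D → . e X e], [X → b . ) -], [X → b . D X] }  — shift
  I7: { [D → . -], [D → . e D], [D → . e X e], [D → e . D], [D → e . X e], [X → . b ) -], [X → . b D X], [X → . e b], [X → . e], [X → e . b], [X → e .] }  — shift, reduce
  I8: { [D → . -], [D → . e D], [D → . e X e], [X → b . ) -], [X → b . D X], [X → e b .] }  — shift, reduce
  I9: { [X → b ) . -] }  — shift
  I10: { [X → . b ) -], [X → . b D X], [X → . e b], [X → . e], [X → b D . X] }  — shift
  I11: { [X → b D X .] }  — reduce
  I12: { [X → e . b], [X → e .] }  — shift, reduce
  I13: { [X → e b .] }  — reduce
  I14: { [X → b ) - .] }  — reduce
  I15: { [D → e X e .] }  — reduce

Conflict in state I7:
  Shift-reduce conflict between [X → e .] and [D → . -]
So the grammar is NOT LR(0).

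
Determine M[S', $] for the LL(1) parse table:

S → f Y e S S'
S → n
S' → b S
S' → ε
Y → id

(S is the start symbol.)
To find M[S', $], we find productions for S' where $ is in the predict set (PREDICT(N → α) = (FIRST(α) \ {ε}) ∪ (FOLLOW(N) if α ⇒* ε)).

Relevant sets:
  FOLLOW(S') = { $, 'b' }

S' → b S: PREDICT = { 'b' }
S' → ε: PREDICT = { $, 'b' }
  $ is in predict set, so this production goes in M[S', $]

M[S', $] = S' → ε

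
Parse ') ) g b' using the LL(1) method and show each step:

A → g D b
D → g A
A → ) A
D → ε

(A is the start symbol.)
Stack is shown with the top on the left.

Stack    Input      Action
--------------------------
A $      ) ) g b $  output A → ) A
) A $    ) ) g b $  match ')'
A $      ) g b $    output A → ) A
) A $    ) g b $    match ')'
A $      g b $      output A → g D b
g D b $  g b $      match 'g'
D b $    b $        output D → ε
b $      b $        match 'b'
$        $          accept

The string is accepted.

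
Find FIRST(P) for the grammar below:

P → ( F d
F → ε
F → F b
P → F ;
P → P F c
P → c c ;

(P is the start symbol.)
{ '(', ';', 'b', 'c' }

To compute FIRST(P), examine every production with P on the left-hand side, reading each right-hand side left to right until a non-nullable symbol is reached.

FIRST sets of the other non-terminals involved (by the same procedure, iterated to a fixed point):
  FIRST(F) = { 'b', ε }

From P → ( F d:
  - '(' is a terminal: add '(' and stop
From P → F ;:
  - F is a non-terminal: add FIRST(F) \ {ε} = { 'b' }
    F is nullable, so continue to the next symbol
  - ';' is a terminal: add ';' and stop
From P → P F c:
  - P is the symbol being defined: contributes nothing new
    P is not nullable, so stop
From P → c c ;:
  - c is a terminal: add 'c' and stop

Collecting: FIRST(P) = { '(', ';', 'b', 'c' }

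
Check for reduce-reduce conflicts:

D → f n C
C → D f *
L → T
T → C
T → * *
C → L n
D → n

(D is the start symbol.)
Yes — I6: [D → f n C .] vs [T → C .]

A reduce-reduce conflict occurs when an LR(0) state has two complete items [A → α .] and [B → β .] — both call for a reduction, and with no lookahead the parser cannot choose between them.

Augment with D' → D and build the canonical LR(0) collection (I0 = CLOSURE({[D' → . D]}), then GOTO on every symbol after a dot until no new states appear). It has 14 states:
  I0: { [D → . f n C], [D → . n], [D' → . D] }  — shift
  I1: { [D' → D .] }  — accept
  I2: { [D → f . n C] }  — shift
  I3: { [D → n .] }  — reduce
  I4: { [C → . D f *], [C → . L n], [D → . f n C], [D → . n], [D → f n . C], [L → . T], [T → . * *], [T → . C] }  — shift
  I5: { [T → * . *] }  — shift
  I6: { [D → f n C .], [T → C .] }  — 2 reduces
  I7: { [C → D . f *] }  — shift
  I8: { [C → L . n] }  — shift
  I9: { [L → T .] }  — reduce
  I10: { [C → L n .] }  — reduce
  I11: { [C → D f . *] }  — shift
  I12: { [C → D f * .] }  — reduce
  I13: { [T → * * .] }  — reduce

I6 contains complete items [D → f n C .], [T → C .] — reduce-reduce conflict.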